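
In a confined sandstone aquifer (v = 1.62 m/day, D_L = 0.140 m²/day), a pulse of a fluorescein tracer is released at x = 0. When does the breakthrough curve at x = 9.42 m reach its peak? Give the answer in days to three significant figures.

For the 1D instantaneous-source solution, setting ∂C/∂t = 0 at fixed x gives v²t² + 2Dt − x² = 0, so t = (√(D² + v²x²) − D)/v².
√(D² + v²x²) = √(0.140² + 1.62² × 9.42²) = 15.26; v² = 2.6244.
t = (15.26 − 0.140)/2.6244 = 5.76 days (vs. the pure-advection estimate x/v = 5.81 d).

5.76 days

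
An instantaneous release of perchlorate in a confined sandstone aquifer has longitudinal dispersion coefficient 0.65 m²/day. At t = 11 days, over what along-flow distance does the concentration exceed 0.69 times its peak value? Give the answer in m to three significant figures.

The plume is Gaussian with σ = √(2Dt) = √(2 × 0.65 × 11) = 3.782 m.
C/C_peak = exp(−Δx²/(2σ²)) = 0.69 ⇒ Δx = σ·√(−2 ln 0.69) = 3.782 × 0.8615 = 3.258 m.
Width = 2Δx = 6.52 m.

6.52 m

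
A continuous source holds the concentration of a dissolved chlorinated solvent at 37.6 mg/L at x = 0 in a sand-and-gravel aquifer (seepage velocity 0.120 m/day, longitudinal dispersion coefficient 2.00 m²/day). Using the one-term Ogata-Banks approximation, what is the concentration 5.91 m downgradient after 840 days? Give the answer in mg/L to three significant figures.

35.7 mg/L

For a continuous step input, C/C₀ ≈ ½·erfc((x−vt)/(2√(Dt))).
vt = 0.120 × 840 = 100.8 m and 2√(Dt) = 2√(2.00 × 840) = 81.98 m.
Argument (x−vt)/(2√(Dt)) = (5.91 − 100.8)/81.98 = -1.157; ½·erfc(-1.157) = 0.9491.
C = 37.6 × 0.9491 = 35.7 mg/L.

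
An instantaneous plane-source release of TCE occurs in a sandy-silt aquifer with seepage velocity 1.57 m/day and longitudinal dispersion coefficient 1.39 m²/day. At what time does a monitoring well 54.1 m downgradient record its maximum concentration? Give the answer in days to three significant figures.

33.9 days

For the 1D instantaneous-source solution, setting ∂C/∂t = 0 at fixed x gives v²t² + 2Dt − x² = 0, so t = (√(D² + v²x²) − D)/v².
√(D² + v²x²) = √(1.39² + 1.57² × 54.1²) = 84.95; v² = 2.4649.
t = (84.95 − 1.39)/2.4649 = 33.9 days (vs. the pure-advection estimate x/v = 34.5 d).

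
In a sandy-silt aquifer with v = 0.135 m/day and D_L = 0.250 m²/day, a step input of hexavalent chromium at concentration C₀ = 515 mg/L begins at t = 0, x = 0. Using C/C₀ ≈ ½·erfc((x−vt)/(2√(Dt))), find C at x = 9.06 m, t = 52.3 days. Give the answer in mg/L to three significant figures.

179 mg/L

For a continuous step input, C/C₀ ≈ ½·erfc((x−vt)/(2√(Dt))).
vt = 0.135 × 52.3 = 7.0605 m and 2√(Dt) = 2√(0.250 × 52.3) = 7.232 m.
Argument (x−vt)/(2√(Dt)) = (9.06 − 7.0605)/7.232 = 0.2765; ½·erfc(0.2765) = 0.3479.
C = 515 × 0.3479 = 179 mg/L.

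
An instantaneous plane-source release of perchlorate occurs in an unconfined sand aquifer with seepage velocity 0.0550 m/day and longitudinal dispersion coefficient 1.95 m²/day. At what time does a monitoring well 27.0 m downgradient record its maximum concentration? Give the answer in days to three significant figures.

166 days

For the 1D instantaneous-source solution, setting ∂C/∂t = 0 at fixed x gives v²t² + 2Dt − x² = 0, so t = (√(D² + v²x²) − D)/v².
√(D² + v²x²) = √(1.95² + 0.0550² × 27.0²) = 2.451; v² = 0.003025.
t = (2.451 − 1.95)/0.003025 = 166 days (vs. the pure-advection estimate x/v = 491 d).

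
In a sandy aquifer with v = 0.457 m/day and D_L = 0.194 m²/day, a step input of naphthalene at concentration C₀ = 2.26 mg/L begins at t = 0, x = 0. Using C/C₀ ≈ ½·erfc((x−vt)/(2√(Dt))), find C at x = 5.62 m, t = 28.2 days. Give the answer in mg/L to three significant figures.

2.23 mg/L

For a continuous step input, C/C₀ ≈ ½·erfc((x−vt)/(2√(Dt))).
vt = 0.457 × 28.2 = 12.8874 m and 2√(Dt) = 2√(0.194 × 28.2) = 4.678 m.
Argument (x−vt)/(2√(Dt)) = (5.62 − 12.8874)/4.678 = -1.554; ½·erfc(-1.554) = 0.9860.
C = 2.26 × 0.9860 = 2.23 mg/L.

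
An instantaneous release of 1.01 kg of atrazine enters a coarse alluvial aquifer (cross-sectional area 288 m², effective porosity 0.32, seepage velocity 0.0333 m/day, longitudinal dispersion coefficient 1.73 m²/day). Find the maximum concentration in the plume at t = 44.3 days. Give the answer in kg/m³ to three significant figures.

The peak of an instantaneous 1D plume sits at x = vt; there the Gaussian factor is 1 and C_max = M/(n_e·A·√(4πDt)), where n_e·A is the pore area the mass is dissolved in.
√(4πDt) = √(4π × 1.73 × 44.3) = 31.03 m, so C_max = 1.01/(0.32 × 288 × 31.03) = 0.000353 kg/m³.

0.000353 kg/m³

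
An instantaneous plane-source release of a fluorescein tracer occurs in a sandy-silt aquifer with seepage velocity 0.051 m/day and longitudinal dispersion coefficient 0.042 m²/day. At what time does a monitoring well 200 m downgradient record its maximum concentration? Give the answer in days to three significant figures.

For the 1D instantaneous-source solution, setting ∂C/∂t = 0 at fixed x gives v²t² + 2Dt − x² = 0, so t = (√(D² + v²x²) − D)/v².
√(D² + v²x²) = √(0.042² + 0.051² × 200²) = 10.20; v² = 0.002601.
t = (10.20 − 0.042)/0.002601 = 3910 days (vs. the pure-advection estimate x/v = 3920 d).

3910 days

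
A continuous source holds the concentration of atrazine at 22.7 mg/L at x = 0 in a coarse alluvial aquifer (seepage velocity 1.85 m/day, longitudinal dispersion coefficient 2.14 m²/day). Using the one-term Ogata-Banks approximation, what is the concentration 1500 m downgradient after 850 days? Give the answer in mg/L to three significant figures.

20.1 mg/L

For a continuous step input, C/C₀ ≈ ½·erfc((x−vt)/(2√(Dt))).
vt = 1.85 × 850 = 1572.5 m and 2√(Dt) = 2√(2.14 × 850) = 85.30 m.
Argument (x−vt)/(2√(Dt)) = (1500 − 1572.5)/85.30 = -0.8499; ½·erfc(-0.8499) = 0.8853.
C = 22.7 × 0.8853 = 20.1 mg/L.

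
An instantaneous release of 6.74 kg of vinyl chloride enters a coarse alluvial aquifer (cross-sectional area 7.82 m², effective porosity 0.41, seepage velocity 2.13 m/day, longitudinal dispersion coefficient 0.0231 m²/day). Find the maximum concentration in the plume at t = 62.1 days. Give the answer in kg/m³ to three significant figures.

0.495 kg/m³

The peak of an instantaneous 1D plume sits at x = vt; there the Gaussian factor is 1 and C_max = M/(n_e·A·√(4πDt)), where n_e·A is the pore area the mass is dissolved in.
√(4πDt) = √(4π × 0.0231 × 62.1) = 4.246 m, so C_max = 6.74/(0.41 × 7.82 × 4.246) = 0.495 kg/m³.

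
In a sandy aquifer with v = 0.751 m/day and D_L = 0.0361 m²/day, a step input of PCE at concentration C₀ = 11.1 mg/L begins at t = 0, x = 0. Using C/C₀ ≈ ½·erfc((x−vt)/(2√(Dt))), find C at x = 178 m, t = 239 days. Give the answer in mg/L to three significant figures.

7.10 mg/L

For a continuous step input, C/C₀ ≈ ½·erfc((x−vt)/(2√(Dt))).
vt = 0.751 × 239 = 179.489 m and 2√(Dt) = 2√(0.0361 × 239) = 5.875 m.
Argument (x−vt)/(2√(Dt)) = (178 − 179.489)/5.875 = -0.2534; ½·erfc(-0.2534) = 0.6400.
C = 11.1 × 0.6400 = 7.10 mg/L.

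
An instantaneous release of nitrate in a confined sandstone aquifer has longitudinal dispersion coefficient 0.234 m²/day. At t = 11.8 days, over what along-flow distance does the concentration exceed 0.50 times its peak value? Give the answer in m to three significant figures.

The plume is Gaussian with σ = √(2Dt) = √(2 × 0.234 × 11.8) = 2.350 m.
C/C_peak = exp(−Δx²/(2σ²)) = 0.50 ⇒ Δx = σ·√(−2 ln 0.50) = 2.350 × 1.177 = 2.766 m.
Width = 2Δx = 5.53 m.

5.53 m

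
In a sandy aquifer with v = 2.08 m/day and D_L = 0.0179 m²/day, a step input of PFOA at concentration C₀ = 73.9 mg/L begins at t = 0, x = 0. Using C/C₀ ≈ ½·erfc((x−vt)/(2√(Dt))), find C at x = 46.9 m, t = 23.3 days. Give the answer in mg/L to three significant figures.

70.7 mg/L

For a continuous step input, C/C₀ ≈ ½·erfc((x−vt)/(2√(Dt))).
vt = 2.08 × 23.3 = 48.464 m and 2√(Dt) = 2√(0.0179 × 23.3) = 1.292 m.
Argument (x−vt)/(2√(Dt)) = (46.9 − 48.464)/1.292 = -1.211; ½·erfc(-1.211) = 0.9566.
C = 73.9 × 0.9566 = 70.7 mg/L.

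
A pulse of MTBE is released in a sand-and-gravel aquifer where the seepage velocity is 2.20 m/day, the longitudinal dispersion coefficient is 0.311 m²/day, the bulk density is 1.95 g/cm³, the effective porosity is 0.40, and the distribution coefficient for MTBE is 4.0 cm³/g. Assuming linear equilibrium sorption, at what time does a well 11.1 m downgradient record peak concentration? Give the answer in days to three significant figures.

102 days

Retardation factor R = 1 + ρ_b·K_d/n = 1 + 1.95 × 4.0/0.40 = 20.50.
Sorption retards both mechanisms: v_R = v/R = 0.1073 m/day, D_R = D/R = 0.01517 m²/day.
Peak time from v_R²t² + 2D_R t − x² = 0: t = (√(D_R² + v_R²x²) − D_R)/v_R².
√(D_R² + v_R²x²) = √(0.01517² + 0.1073² × 11.1²) = 1.191; v_R² = 0.01151.
t = (1.191 − 0.01517)/0.01151 = 102 days.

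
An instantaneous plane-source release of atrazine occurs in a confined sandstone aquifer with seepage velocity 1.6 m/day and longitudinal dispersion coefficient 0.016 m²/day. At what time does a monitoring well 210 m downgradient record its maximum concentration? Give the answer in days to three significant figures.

131 days

For the 1D instantaneous-source solution, setting ∂C/∂t = 0 at fixed x gives v²t² + 2Dt − x² = 0, so t = (√(D² + v²x²) − D)/v².
√(D² + v²x²) = √(0.016² + 1.6² × 210²) = 336.0; v² = 2.56.
t = (336.0 − 0.016)/2.56 = 131 days (vs. the pure-advection estimate x/v = 131 d).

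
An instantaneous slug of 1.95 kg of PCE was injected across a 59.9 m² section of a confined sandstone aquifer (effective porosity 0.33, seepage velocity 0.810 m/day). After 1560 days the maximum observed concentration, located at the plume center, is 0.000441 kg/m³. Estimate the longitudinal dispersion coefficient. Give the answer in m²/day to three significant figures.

At the plume center C_max = M/(n_e·A·√(4πDt)), so D = M²/(4πt·(n_e·A·C_max)²).
n_e·A·C_max = 0.33 × 59.9 × 0.000441 = 0.008717 kg/m.
D = 1.95²/(4π × 1560 × 0.008717²) = 2.55 m²/day.

2.55 m²/day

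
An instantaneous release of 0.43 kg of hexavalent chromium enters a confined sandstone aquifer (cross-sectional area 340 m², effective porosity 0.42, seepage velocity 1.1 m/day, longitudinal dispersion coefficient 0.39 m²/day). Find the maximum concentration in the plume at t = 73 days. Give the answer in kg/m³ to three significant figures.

0.000159 kg/m³

The peak of an instantaneous 1D plume sits at x = vt; there the Gaussian factor is 1 and C_max = M/(n_e·A·√(4πDt)), where n_e·A is the pore area the mass is dissolved in.
√(4πDt) = √(4π × 0.39 × 73) = 18.91 m, so C_max = 0.43/(0.42 × 340 × 18.91) = 0.000159 kg/m³.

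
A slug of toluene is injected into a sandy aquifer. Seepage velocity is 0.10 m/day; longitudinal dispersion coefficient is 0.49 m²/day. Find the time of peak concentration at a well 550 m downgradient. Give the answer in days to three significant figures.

For the 1D instantaneous-source solution, setting ∂C/∂t = 0 at fixed x gives v²t² + 2Dt − x² = 0, so t = (√(D² + v²x²) − D)/v².
√(D² + v²x²) = √(0.49² + 0.10² × 550²) = 55.00; v² = 0.01.
t = (55.00 − 0.49)/0.01 = 5450 days (vs. the pure-advection estimate x/v = 5500 d).

5450 days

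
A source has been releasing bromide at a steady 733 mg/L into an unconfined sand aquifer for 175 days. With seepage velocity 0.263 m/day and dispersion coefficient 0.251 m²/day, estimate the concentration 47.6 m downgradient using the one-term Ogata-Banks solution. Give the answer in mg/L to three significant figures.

For a continuous step input, C/C₀ ≈ ½·erfc((x−vt)/(2√(Dt))).
vt = 0.263 × 175 = 46.025 m and 2√(Dt) = 2√(0.251 × 175) = 13.26 m.
Argument (x−vt)/(2√(Dt)) = (47.6 − 46.025)/13.26 = 0.1188; ½·erfc(0.1188) = 0.4333.
C = 733 × 0.4333 = 318 mg/L.

318 mg/L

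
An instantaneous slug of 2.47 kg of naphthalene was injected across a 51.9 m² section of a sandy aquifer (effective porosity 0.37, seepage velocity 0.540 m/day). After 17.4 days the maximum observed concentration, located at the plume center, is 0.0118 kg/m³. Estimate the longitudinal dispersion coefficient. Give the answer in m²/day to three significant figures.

0.543 m²/day

At the plume center C_max = M/(n_e·A·√(4πDt)), so D = M²/(4πt·(n_e·A·C_max)²).
n_e·A·C_max = 0.37 × 51.9 × 0.0118 = 0.2266 kg/m.
D = 2.47²/(4π × 17.4 × 0.2266²) = 0.543 m²/day.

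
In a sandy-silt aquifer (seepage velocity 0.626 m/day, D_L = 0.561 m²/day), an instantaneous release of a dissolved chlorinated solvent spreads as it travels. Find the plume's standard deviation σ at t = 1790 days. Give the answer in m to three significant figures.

44.8 m

Dispersive spreading gives a Gaussian with σ² = 2Dt; advection only shifts the center.
σ = √(2 × 0.561 × 1790) = 44.8 m.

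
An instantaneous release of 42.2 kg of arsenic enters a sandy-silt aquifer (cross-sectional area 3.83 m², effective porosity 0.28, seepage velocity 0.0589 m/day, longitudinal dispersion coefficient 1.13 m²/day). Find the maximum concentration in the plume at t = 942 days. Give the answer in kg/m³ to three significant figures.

0.340 kg/m³

The peak of an instantaneous 1D plume sits at x = vt; there the Gaussian factor is 1 and C_max = M/(n_e·A·√(4πDt)), where n_e·A is the pore area the mass is dissolved in.
√(4πDt) = √(4π × 1.13 × 942) = 115.7 m, so C_max = 42.2/(0.28 × 3.83 × 115.7) = 0.340 kg/m³.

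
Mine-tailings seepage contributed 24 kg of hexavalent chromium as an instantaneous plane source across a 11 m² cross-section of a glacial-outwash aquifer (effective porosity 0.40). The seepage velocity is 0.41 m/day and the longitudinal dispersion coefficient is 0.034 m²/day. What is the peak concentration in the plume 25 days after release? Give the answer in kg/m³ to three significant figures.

1.67 kg/m³

The peak of an instantaneous 1D plume sits at x = vt; there the Gaussian factor is 1 and C_max = M/(n_e·A·√(4πDt)), where n_e·A is the pore area the mass is dissolved in.
√(4πDt) = √(4π × 0.034 × 25) = 3.268 m, so C_max = 24/(0.40 × 11 × 3.268) = 1.67 kg/m³.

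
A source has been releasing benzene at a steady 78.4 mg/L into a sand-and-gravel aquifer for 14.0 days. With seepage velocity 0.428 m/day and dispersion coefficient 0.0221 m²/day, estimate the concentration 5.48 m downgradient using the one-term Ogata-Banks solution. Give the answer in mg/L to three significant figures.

58.2 mg/L

For a continuous step input, C/C₀ ≈ ½·erfc((x−vt)/(2√(Dt))).
vt = 0.428 × 14.0 = 5.992 m and 2√(Dt) = 2√(0.0221 × 14.0) = 1.112 m.
Argument (x−vt)/(2√(Dt)) = (5.48 − 5.992)/1.112 = -0.4604; ½·erfc(-0.4604) = 0.7425.
C = 78.4 × 0.7425 = 58.2 mg/L.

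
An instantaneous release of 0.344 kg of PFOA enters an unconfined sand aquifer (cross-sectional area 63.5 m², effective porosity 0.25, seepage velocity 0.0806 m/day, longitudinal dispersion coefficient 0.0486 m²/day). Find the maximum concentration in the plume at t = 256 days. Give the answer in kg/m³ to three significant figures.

0.00173 kg/m³

The peak of an instantaneous 1D plume sits at x = vt; there the Gaussian factor is 1 and C_max = M/(n_e·A·√(4πDt)), where n_e·A is the pore area the mass is dissolved in.
√(4πDt) = √(4π × 0.0486 × 256) = 12.50 m, so C_max = 0.344/(0.25 × 63.5 × 12.50) = 0.00173 kg/m³.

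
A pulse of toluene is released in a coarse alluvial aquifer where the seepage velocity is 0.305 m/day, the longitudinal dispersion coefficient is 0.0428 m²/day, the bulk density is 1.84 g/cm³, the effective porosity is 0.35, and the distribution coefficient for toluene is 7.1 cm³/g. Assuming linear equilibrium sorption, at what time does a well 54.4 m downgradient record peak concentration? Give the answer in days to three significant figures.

6820 days

Retardation factor R = 1 + ρ_b·K_d/n = 1 + 1.84 × 7.1/0.35 = 38.33.
Sorption retards both mechanisms: v_R = v/R = 0.007957 m/day, D_R = D/R = 0.001117 m²/day.
Peak time from v_R²t² + 2D_R t − x² = 0: t = (√(D_R² + v_R²x²) − D_R)/v_R².
√(D_R² + v_R²x²) = √(0.001117² + 0.007957² × 54.4²) = 0.4329; v_R² = 6.331e-05.
t = (0.4329 − 0.001117)/6.331e-05 = 6820 days.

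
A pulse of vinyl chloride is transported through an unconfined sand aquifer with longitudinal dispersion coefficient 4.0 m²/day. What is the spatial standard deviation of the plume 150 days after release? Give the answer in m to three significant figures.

Dispersive spreading gives a Gaussian with σ² = 2Dt; advection only shifts the center.
σ = √(2 × 4.0 × 150) = 34.6 m.

34.6 m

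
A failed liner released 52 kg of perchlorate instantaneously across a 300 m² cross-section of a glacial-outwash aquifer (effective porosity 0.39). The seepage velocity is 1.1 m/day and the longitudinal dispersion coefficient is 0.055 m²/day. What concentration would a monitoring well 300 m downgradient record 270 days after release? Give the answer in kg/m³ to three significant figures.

0.0280 kg/m³

For an instantaneous plane source, C(x,t) = M/(n_e·A·√(4πDt)) · exp(−(x−vt)²/(4Dt)), with n_e·A the pore (flow) area.
Plume center vt = 1.1 × 270 = 297 m, so the well at 300 m is 3 m downgradient of the peak.
√(4πDt) = 13.66 m, giving peak height M/(n_e·A·√(4πDt)) = 52/(0.39 × 300 × 13.66) = 0.03254 kg/m³.
(x−vt)²/(4Dt) = (3)²/(4 × 0.055 × 270) = 0.1515; exp(−0.1515) = 0.8594.
C = 0.03254 × 0.8594 = 0.0280 kg/m³.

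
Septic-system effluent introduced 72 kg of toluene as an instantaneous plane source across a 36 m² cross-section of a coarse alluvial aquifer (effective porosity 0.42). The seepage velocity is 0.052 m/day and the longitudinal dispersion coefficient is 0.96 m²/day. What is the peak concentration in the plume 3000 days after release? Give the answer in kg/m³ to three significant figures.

The peak of an instantaneous 1D plume sits at x = vt; there the Gaussian factor is 1 and C_max = M/(n_e·A·√(4πDt)), where n_e·A is the pore area the mass is dissolved in.
√(4πDt) = √(4π × 0.96 × 3000) = 190.2 m, so C_max = 72/(0.42 × 36 × 190.2) = 0.0250 kg/m³.

0.0250 kg/m³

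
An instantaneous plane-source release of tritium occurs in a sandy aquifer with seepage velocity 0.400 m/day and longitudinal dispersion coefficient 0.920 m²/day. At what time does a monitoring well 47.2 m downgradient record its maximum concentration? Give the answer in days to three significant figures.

For the 1D instantaneous-source solution, setting ∂C/∂t = 0 at fixed x gives v²t² + 2Dt − x² = 0, so t = (√(D² + v²x²) − D)/v².
√(D² + v²x²) = √(0.920² + 0.400² × 47.2²) = 18.90; v² = 0.16.
t = (18.90 − 0.920)/0.16 = 112 days (vs. the pure-advection estimate x/v = 118 d).

112 days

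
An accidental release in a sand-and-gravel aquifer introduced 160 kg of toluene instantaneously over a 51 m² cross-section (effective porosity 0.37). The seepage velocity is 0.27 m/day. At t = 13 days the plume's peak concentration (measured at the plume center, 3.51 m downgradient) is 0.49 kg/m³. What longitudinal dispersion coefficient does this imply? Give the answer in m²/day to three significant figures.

At the plume center C_max = M/(n_e·A·√(4πDt)), so D = M²/(4πt·(n_e·A·C_max)²).
n_e·A·C_max = 0.37 × 51 × 0.49 = 9.246 kg/m.
D = 160²/(4π × 13 × 9.246²) = 1.83 m²/day.

1.83 m²/day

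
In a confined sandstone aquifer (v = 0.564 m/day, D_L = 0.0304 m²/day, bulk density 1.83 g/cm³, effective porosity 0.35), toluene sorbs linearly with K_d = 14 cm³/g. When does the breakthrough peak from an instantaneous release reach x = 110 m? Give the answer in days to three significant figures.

Retardation factor R = 1 + ρ_b·K_d/n = 1 + 1.83 × 14/0.35 = 74.20.
Sorption retards both mechanisms: v_R = v/R = 0.007601 m/day, D_R = D/R = 0.0004097 m²/day.
Peak time from v_R²t² + 2D_R t − x² = 0: t = (√(D_R² + v_R²x²) − D_R)/v_R².
√(D_R² + v_R²x²) = √(0.0004097² + 0.007601² × 110²) = 0.8361; v_R² = 5.778e-05.
t = (0.8361 − 0.0004097)/5.778e-05 = 14500 days.

14500 days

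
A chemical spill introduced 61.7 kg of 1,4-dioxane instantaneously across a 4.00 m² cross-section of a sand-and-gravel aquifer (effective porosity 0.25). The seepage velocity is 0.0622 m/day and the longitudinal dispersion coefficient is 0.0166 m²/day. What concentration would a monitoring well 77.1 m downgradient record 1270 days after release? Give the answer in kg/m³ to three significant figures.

3.63 kg/m³

For an instantaneous plane source, C(x,t) = M/(n_e·A·√(4πDt)) · exp(−(x−vt)²/(4Dt)), with n_e·A the pore (flow) area.
Plume center vt = 0.0622 × 1270 = 78.994 m, so the well at 77.1 m is 1.894 m upgradient of the peak.
√(4πDt) = 16.28 m, giving peak height M/(n_e·A·√(4πDt)) = 61.7/(0.25 × 4.00 × 16.28) = 3.790 kg/m³.
(x−vt)²/(4Dt) = (-1.894)²/(4 × 0.0166 × 1270) = 0.04254; exp(−0.04254) = 0.9584.
C = 3.790 × 0.9584 = 3.63 kg/m³.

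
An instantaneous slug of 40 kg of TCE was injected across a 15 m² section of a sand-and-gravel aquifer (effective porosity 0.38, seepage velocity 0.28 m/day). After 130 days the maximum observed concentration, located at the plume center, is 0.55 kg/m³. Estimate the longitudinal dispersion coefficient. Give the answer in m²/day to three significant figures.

0.0997 m²/day

At the plume center C_max = M/(n_e·A·√(4πDt)), so D = M²/(4πt·(n_e·A·C_max)²).
n_e·A·C_max = 0.38 × 15 × 0.55 = 3.135 kg/m.
D = 40²/(4π × 130 × 3.135²) = 0.0997 m²/day.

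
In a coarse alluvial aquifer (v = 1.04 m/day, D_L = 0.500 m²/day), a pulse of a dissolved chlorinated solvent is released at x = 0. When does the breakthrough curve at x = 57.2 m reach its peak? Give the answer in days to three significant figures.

54.5 days

For the 1D instantaneous-source solution, setting ∂C/∂t = 0 at fixed x gives v²t² + 2Dt − x² = 0, so t = (√(D² + v²x²) − D)/v².
√(D² + v²x²) = √(0.500² + 1.04² × 57.2²) = 59.49; v² = 1.0816.
t = (59.49 − 0.500)/1.0816 = 54.5 days (vs. the pure-advection estimate x/v = 55.0 d).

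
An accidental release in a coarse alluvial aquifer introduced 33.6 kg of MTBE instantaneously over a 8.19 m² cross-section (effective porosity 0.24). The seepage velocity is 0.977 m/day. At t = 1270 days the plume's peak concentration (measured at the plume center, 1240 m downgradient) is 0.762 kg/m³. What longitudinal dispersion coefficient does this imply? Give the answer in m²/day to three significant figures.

0.0315 m²/day

At the plume center C_max = M/(n_e·A·√(4πDt)), so D = M²/(4πt·(n_e·A·C_max)²).
n_e·A·C_max = 0.24 × 8.19 × 0.762 = 1.498 kg/m.
D = 33.6²/(4π × 1270 × 1.498²) = 0.0315 m²/day.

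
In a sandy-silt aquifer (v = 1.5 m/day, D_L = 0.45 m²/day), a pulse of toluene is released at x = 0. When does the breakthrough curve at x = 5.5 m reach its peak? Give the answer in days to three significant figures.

For the 1D instantaneous-source solution, setting ∂C/∂t = 0 at fixed x gives v²t² + 2Dt − x² = 0, so t = (√(D² + v²x²) − D)/v².
√(D² + v²x²) = √(0.45² + 1.5² × 5.5²) = 8.262; v² = 2.25.
t = (8.262 − 0.45)/2.25 = 3.47 days (vs. the pure-advection estimate x/v = 3.67 d).

3.47 days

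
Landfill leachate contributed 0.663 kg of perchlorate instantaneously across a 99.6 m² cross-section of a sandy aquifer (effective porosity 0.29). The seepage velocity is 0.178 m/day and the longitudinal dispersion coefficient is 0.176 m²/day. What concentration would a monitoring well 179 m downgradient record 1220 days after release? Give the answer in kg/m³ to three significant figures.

8.11e-05 kg/m³

For an instantaneous plane source, C(x,t) = M/(n_e·A·√(4πDt)) · exp(−(x−vt)²/(4Dt)), with n_e·A the pore (flow) area.
Plume center vt = 0.178 × 1220 = 217.16 m, so the well at 179 m is 38.16 m upgradient of the peak.
√(4πDt) = 51.94 m, giving peak height M/(n_e·A·√(4πDt)) = 0.663/(0.29 × 99.6 × 51.94) = 0.0004419 kg/m³.
(x−vt)²/(4Dt) = (-38.16)²/(4 × 0.176 × 1220) = 1.695; exp(−1.695) = 0.1836.
C = 0.0004419 × 0.1836 = 8.11e-05 kg/m³.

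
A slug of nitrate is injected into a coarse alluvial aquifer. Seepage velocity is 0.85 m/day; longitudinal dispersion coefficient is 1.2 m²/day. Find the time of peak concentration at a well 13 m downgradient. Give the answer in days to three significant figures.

13.7 days

For the 1D instantaneous-source solution, setting ∂C/∂t = 0 at fixed x gives v²t² + 2Dt − x² = 0, so t = (√(D² + v²x²) − D)/v².
√(D² + v²x²) = √(1.2² + 0.85² × 13²) = 11.11; v² = 0.7225.
t = (11.11 − 1.2)/0.7225 = 13.7 days (vs. the pure-advection estimate x/v = 15.3 d).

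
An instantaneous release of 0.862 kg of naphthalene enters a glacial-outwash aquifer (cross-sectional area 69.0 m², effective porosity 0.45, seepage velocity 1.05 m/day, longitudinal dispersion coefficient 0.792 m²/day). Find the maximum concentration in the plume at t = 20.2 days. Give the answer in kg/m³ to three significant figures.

0.00196 kg/m³

The peak of an instantaneous 1D plume sits at x = vt; there the Gaussian factor is 1 and C_max = M/(n_e·A·√(4πDt)), where n_e·A is the pore area the mass is dissolved in.
√(4πDt) = √(4π × 0.792 × 20.2) = 14.18 m, so C_max = 0.862/(0.45 × 69.0 × 14.18) = 0.00196 kg/m³.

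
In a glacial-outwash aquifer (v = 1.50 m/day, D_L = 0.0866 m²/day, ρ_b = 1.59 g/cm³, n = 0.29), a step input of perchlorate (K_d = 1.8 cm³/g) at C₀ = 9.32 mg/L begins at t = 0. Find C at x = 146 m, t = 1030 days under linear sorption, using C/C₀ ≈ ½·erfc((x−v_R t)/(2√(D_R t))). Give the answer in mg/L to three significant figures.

1.59 mg/L

Retardation factor R = 1 + ρ_b·K_d/n = 1 + 1.59 × 1.8/0.29 = 10.87.
Sorption retards both mechanisms: v_R = v/R = 0.1380 m/day, D_R = D/R = 0.007967 m²/day.
v_R·t = 0.1380 × 1030 = 142.14 m; 2√(D_R t) = 5.729 m; argument = (146 − 142.14)/5.729 = 0.6738.
C = C₀ × ½·erfc(0.6738) = 9.32 × 0.1703 = 1.59 mg/L.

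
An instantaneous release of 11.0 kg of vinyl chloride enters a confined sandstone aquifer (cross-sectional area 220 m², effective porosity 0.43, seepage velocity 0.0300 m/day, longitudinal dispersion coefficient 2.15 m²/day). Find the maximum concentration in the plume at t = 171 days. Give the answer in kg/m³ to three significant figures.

The peak of an instantaneous 1D plume sits at x = vt; there the Gaussian factor is 1 and C_max = M/(n_e·A·√(4πDt)), where n_e·A is the pore area the mass is dissolved in.
√(4πDt) = √(4π × 2.15 × 171) = 67.97 m, so C_max = 11.0/(0.43 × 220 × 67.97) = 0.00171 kg/m³.

0.00171 kg/m³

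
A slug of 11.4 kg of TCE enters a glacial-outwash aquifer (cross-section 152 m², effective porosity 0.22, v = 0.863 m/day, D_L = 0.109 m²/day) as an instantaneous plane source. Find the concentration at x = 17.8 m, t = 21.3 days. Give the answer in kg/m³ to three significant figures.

For an instantaneous plane source, C(x,t) = M/(n_e·A·√(4πDt)) · exp(−(x−vt)²/(4Dt)), with n_e·A the pore (flow) area.
Plume center vt = 0.863 × 21.3 = 18.3819 m, so the well at 17.8 m is 0.5819 m upgradient of the peak.
√(4πDt) = 5.401 m, giving peak height M/(n_e·A·√(4πDt)) = 11.4/(0.22 × 152 × 5.401) = 0.06312 kg/m³.
(x−vt)²/(4Dt) = (-0.5819)²/(4 × 0.109 × 21.3) = 0.03646; exp(−0.03646) = 0.9642.
C = 0.06312 × 0.9642 = 0.0609 kg/m³.

0.0609 kg/m³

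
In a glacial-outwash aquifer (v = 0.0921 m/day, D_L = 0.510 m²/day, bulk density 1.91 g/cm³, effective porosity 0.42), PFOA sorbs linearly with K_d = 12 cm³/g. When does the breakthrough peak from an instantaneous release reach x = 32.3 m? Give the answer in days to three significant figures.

Retardation factor R = 1 + ρ_b·K_d/n = 1 + 1.91 × 12/0.42 = 55.57.
Sorption retards both mechanisms: v_R = v/R = 0.001657 m/day, D_R = D/R = 0.009178 m²/day.
Peak time from v_R²t² + 2D_R t − x² = 0: t = (√(D_R² + v_R²x²) − D_R)/v_R².
√(D_R² + v_R²x²) = √(0.009178² + 0.001657² × 32.3²) = 0.05430; v_R² = 2.746e-06.
t = (0.05430 − 0.009178)/2.746e-06 = 16400 days.

16400 days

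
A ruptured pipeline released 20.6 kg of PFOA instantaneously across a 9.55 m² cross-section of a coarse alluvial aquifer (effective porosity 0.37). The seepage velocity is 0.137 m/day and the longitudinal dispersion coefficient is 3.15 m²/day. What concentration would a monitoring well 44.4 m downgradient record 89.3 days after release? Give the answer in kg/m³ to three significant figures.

0.0391 kg/m³

For an instantaneous plane source, C(x,t) = M/(n_e·A·√(4πDt)) · exp(−(x−vt)²/(4Dt)), with n_e·A the pore (flow) area.
Plume center vt = 0.137 × 89.3 = 12.2341 m, so the well at 44.4 m is 32.1659 m downgradient of the peak.
√(4πDt) = 59.45 m, giving peak height M/(n_e·A·√(4πDt)) = 20.6/(0.37 × 9.55 × 59.45) = 0.09806 kg/m³.
(x−vt)²/(4Dt) = (32.1659)²/(4 × 3.15 × 89.3) = 0.9195; exp(−0.9195) = 0.3987.
C = 0.09806 × 0.3987 = 0.0391 kg/m³.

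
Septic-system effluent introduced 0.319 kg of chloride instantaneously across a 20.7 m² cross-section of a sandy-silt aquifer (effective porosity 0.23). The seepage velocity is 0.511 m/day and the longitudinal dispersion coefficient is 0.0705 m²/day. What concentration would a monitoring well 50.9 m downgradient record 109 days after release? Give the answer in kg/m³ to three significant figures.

0.00322 kg/m³

For an instantaneous plane source, C(x,t) = M/(n_e·A·√(4πDt)) · exp(−(x−vt)²/(4Dt)), with n_e·A the pore (flow) area.
Plume center vt = 0.511 × 109 = 55.699 m, so the well at 50.9 m is 4.799 m upgradient of the peak.
√(4πDt) = 9.827 m, giving peak height M/(n_e·A·√(4πDt)) = 0.319/(0.23 × 20.7 × 9.827) = 0.006818 kg/m³.
(x−vt)²/(4Dt) = (-4.799)²/(4 × 0.0705 × 109) = 0.7492; exp(−0.7492) = 0.4727.
C = 0.006818 × 0.4727 = 0.00322 kg/m³.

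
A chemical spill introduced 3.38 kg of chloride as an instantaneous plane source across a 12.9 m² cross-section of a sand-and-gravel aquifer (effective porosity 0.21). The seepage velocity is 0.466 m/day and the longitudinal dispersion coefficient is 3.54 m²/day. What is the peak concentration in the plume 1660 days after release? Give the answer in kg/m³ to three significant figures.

The peak of an instantaneous 1D plume sits at x = vt; there the Gaussian factor is 1 and C_max = M/(n_e·A·√(4πDt)), where n_e·A is the pore area the mass is dissolved in.
√(4πDt) = √(4π × 3.54 × 1660) = 271.7 m, so C_max = 3.38/(0.21 × 12.9 × 271.7) = 0.00459 kg/m³.

0.00459 kg/m³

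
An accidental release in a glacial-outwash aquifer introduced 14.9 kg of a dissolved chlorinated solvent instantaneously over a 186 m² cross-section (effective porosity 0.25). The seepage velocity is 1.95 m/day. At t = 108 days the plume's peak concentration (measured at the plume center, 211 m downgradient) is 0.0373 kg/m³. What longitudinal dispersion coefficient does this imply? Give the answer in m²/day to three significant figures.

At the plume center C_max = M/(n_e·A·√(4πDt)), so D = M²/(4πt·(n_e·A·C_max)²).
n_e·A·C_max = 0.25 × 186 × 0.0373 = 1.734 kg/m.
D = 14.9²/(4π × 108 × 1.734²) = 0.0544 m²/day.

0.0544 m²/day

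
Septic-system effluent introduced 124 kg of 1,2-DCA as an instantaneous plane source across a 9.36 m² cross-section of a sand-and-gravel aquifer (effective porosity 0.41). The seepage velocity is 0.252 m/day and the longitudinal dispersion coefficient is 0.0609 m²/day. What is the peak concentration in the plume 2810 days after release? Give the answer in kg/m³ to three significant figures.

The peak of an instantaneous 1D plume sits at x = vt; there the Gaussian factor is 1 and C_max = M/(n_e·A·√(4πDt)), where n_e·A is the pore area the mass is dissolved in.
√(4πDt) = √(4π × 0.0609 × 2810) = 46.37 m, so C_max = 124/(0.41 × 9.36 × 46.37) = 0.697 kg/m³.

0.697 kg/m³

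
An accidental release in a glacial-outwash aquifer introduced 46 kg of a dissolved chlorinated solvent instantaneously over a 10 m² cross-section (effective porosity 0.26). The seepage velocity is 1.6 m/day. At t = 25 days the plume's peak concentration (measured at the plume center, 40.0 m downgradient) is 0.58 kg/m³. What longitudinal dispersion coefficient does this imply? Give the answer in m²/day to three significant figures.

2.96 m²/day

At the plume center C_max = M/(n_e·A·√(4πDt)), so D = M²/(4πt·(n_e·A·C_max)²).
n_e·A·C_max = 0.26 × 10 × 0.58 = 1.508 kg/m.
D = 46²/(4π × 25 × 1.508²) = 2.96 m²/day.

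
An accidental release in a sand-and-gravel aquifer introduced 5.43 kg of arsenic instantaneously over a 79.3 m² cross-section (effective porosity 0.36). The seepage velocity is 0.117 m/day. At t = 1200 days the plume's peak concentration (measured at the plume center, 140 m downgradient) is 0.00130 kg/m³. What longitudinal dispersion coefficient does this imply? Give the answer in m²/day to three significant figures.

At the plume center C_max = M/(n_e·A·√(4πDt)), so D = M²/(4πt·(n_e·A·C_max)²).
n_e·A·C_max = 0.36 × 79.3 × 0.00130 = 0.03711 kg/m.
D = 5.43²/(4π × 1200 × 0.03711²) = 1.42 m²/day.

1.42 m²/day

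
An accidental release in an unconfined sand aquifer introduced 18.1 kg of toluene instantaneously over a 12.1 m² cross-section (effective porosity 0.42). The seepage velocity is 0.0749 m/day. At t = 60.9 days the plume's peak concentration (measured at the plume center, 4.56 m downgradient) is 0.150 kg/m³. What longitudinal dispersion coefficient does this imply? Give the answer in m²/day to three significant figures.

At the plume center C_max = M/(n_e·A·√(4πDt)), so D = M²/(4πt·(n_e·A·C_max)²).
n_e·A·C_max = 0.42 × 12.1 × 0.150 = 0.7623 kg/m.
D = 18.1²/(4π × 60.9 × 0.7623²) = 0.737 m²/day.

0.737 m²/day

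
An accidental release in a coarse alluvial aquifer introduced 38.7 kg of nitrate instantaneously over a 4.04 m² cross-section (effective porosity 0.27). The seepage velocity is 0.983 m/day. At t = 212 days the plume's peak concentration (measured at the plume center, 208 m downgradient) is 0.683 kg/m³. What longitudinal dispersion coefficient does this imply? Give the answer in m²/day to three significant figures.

1.01 m²/day

At the plume center C_max = M/(n_e·A·√(4πDt)), so D = M²/(4πt·(n_e·A·C_max)²).
n_e·A·C_max = 0.27 × 4.04 × 0.683 = 0.7450 kg/m.
D = 38.7²/(4π × 212 × 0.7450²) = 1.01 m²/day.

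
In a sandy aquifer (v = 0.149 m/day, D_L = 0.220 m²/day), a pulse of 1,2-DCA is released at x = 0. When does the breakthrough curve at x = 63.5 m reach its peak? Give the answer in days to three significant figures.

For the 1D instantaneous-source solution, setting ∂C/∂t = 0 at fixed x gives v²t² + 2Dt − x² = 0, so t = (√(D² + v²x²) − D)/v².
√(D² + v²x²) = √(0.220² + 0.149² × 63.5²) = 9.464; v² = 0.022201.
t = (9.464 − 0.220)/0.022201 = 416 days (vs. the pure-advection estimate x/v = 426 d).

416 days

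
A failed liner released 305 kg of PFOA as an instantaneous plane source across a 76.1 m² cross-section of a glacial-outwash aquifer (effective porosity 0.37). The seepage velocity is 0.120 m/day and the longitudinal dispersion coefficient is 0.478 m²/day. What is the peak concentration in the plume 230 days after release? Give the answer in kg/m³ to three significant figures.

0.291 kg/m³

The peak of an instantaneous 1D plume sits at x = vt; there the Gaussian factor is 1 and C_max = M/(n_e·A·√(4πDt)), where n_e·A is the pore area the mass is dissolved in.
√(4πDt) = √(4π × 0.478 × 230) = 37.17 m, so C_max = 305/(0.37 × 76.1 × 37.17) = 0.291 kg/m³.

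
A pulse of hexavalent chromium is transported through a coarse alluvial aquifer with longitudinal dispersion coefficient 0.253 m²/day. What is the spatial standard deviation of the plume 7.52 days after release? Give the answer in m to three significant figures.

Dispersive spreading gives a Gaussian with σ² = 2Dt; advection only shifts the center.
σ = √(2 × 0.253 × 7.52) = 1.95 m.

1.95 m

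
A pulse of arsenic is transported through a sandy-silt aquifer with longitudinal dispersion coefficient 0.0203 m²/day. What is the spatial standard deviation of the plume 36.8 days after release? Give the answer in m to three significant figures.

1.22 m

Dispersive spreading gives a Gaussian with σ² = 2Dt; advection only shifts the center.
σ = √(2 × 0.0203 × 36.8) = 1.22 m.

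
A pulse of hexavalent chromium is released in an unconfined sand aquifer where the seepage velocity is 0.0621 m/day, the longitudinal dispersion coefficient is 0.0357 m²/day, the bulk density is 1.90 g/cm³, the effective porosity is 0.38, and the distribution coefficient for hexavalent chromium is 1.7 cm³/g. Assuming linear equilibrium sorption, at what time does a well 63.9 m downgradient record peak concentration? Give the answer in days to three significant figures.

Retardation factor R = 1 + ρ_b·K_d/n = 1 + 1.90 × 1.7/0.38 = 9.500.
Sorption retards both mechanisms: v_R = v/R = 0.006537 m/day, D_R = D/R = 0.003758 m²/day.
Peak time from v_R²t² + 2D_R t − x² = 0: t = (√(D_R² + v_R²x²) − D_R)/v_R².
√(D_R² + v_R²x²) = √(0.003758² + 0.006537² × 63.9²) = 0.4177; v_R² = 4.273e-05.
t = (0.4177 − 0.003758)/4.273e-05 = 9690 days.

9690 days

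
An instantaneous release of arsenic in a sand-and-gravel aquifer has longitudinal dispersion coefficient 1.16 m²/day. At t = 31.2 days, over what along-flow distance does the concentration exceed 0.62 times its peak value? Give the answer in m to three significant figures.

The plume is Gaussian with σ = √(2Dt) = √(2 × 1.16 × 31.2) = 8.508 m.
C/C_peak = exp(−Δx²/(2σ²)) = 0.62 ⇒ Δx = σ·√(−2 ln 0.62) = 8.508 × 0.9778 = 8.319 m.
Width = 2Δx = 16.6 m.

16.6 m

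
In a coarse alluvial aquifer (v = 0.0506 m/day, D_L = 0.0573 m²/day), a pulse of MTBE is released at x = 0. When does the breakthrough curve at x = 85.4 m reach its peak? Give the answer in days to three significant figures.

1670 days

For the 1D instantaneous-source solution, setting ∂C/∂t = 0 at fixed x gives v²t² + 2Dt − x² = 0, so t = (√(D² + v²x²) − D)/v².
√(D² + v²x²) = √(0.0573² + 0.0506² × 85.4²) = 4.322; v² = 0.00256036.
t = (4.322 − 0.0573)/0.00256036 = 1670 days (vs. the pure-advection estimate x/v = 1690 d).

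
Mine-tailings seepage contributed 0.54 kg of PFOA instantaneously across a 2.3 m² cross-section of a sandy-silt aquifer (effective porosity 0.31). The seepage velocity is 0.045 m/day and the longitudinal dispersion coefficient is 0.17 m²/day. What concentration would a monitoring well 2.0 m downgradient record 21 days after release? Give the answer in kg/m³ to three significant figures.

0.105 kg/m³

For an instantaneous plane source, C(x,t) = M/(n_e·A·√(4πDt)) · exp(−(x−vt)²/(4Dt)), with n_e·A the pore (flow) area.
Plume center vt = 0.045 × 21 = 0.945 m, so the well at 2.0 m is 1.055 m downgradient of the peak.
√(4πDt) = 6.698 m, giving peak height M/(n_e·A·√(4πDt)) = 0.54/(0.31 × 2.3 × 6.698) = 0.1131 kg/m³.
(x−vt)²/(4Dt) = (1.055)²/(4 × 0.17 × 21) = 0.07794; exp(−0.07794) = 0.9250.
C = 0.1131 × 0.9250 = 0.105 kg/m³.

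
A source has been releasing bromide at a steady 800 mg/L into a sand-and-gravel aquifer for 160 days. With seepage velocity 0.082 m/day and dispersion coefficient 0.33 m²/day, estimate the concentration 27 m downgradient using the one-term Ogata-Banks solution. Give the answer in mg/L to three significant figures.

For a continuous step input, C/C₀ ≈ ½·erfc((x−vt)/(2√(Dt))).
vt = 0.082 × 160 = 13.12 m and 2√(Dt) = 2√(0.33 × 160) = 14.53 m.
Argument (x−vt)/(2√(Dt)) = (27 − 13.12)/14.53 = 0.9553; ½·erfc(0.9553) = 0.08835.
C = 800 × 0.08835 = 70.7 mg/L.

70.7 mg/L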